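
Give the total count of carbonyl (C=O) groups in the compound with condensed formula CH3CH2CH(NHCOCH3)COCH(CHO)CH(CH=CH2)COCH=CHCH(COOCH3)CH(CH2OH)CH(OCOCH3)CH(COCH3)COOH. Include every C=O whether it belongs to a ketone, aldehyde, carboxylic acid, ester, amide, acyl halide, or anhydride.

CH(NHCOCH3): amide, 1 C=O (running total 1).
CO: ketone, 1 C=O (running total 2).
CH(CHO): aldehyde, 1 C=O (running total 3).
CO: ketone, 1 C=O (running total 4).
CH(COOCH3): ester, 1 C=O (running total 5).
CH(OCOCH3): ester, 1 C=O (running total 6).
CH(COCH3): ketone, 1 C=O (running total 7).
COOH: carboxylic acid, 1 C=O (running total 8).

8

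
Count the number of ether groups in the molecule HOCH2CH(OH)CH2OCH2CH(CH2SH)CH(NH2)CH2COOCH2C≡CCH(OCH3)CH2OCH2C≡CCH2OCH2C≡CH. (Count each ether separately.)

Reading the structure from left to right:
  HOCH2: HO– on an sp³ carbon → alcohol.
  CH(OH): –OH on an sp³ carbon → alcohol (secondary).
  CH2OCH2: C–O–C with sp³ carbons on both sides and no adjacent C=O → ether.
  CH(CH2SH): pendant –CH2SH → thiol.
  CH(NH2): –NH2 on an sp³ carbon with no adjacent C=O → amine.
  CH2COOCH2: –C(=O)–O–C with C on the carbonyl side → ester.
  C≡C: C≡C triple bond → alkyne.
  CH(OCH3): pendant –OCH3: C–O–C with sp³ C, no adjacent C=O → ether.
  CH2OCH2: C–O–C with sp³ carbons on both sides and no adjacent C=O → ether.
  C≡C: C≡C triple bond → alkyne.
  CH2OCH2: C–O–C with sp³ carbons on both sides and no adjacent C=O → ether.
  C≡CH: C≡C triple bond → alkyne.
Ether appears at: CH2OCH2, CH(OCH3), CH2OCH2, CH2OCH2 → 4.

4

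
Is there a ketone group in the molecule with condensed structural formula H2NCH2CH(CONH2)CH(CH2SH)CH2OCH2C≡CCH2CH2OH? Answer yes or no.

no

Taking each segment in turn:
  H2NCH2: –NH2 on an sp³ carbon with no adjacent C=O → amine.
  CH(CONH2): pendant –CONH2: carbonyl C bonded to C and N → amide.
  CH(CH2SH): pendant –CH2SH → thiol.
  CH2OCH2: C–O–C with sp³ carbons on both sides and no adjacent C=O → ether.
  C≡C: C≡C triple bond → alkyne.
  CH2OH: –OH on an sp³ carbon → alcohol.
In CH(CONH2), the C=O is bonded to nitrogen, which defines an amide, not a ketone.
The groups actually present are: alcohol, alkyne, amide, amine, ether, thiol.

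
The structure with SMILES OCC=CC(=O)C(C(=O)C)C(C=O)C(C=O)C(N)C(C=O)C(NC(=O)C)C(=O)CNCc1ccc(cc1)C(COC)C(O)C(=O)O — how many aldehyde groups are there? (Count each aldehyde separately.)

3

Taking each segment in turn:
  HOCH2: HO– on an sp³ carbon → alcohol.
  CH=CH: C=C double bond → alkene.
  CO: –C(=O)– with carbon on both sides → ketone.
  CH(COCH3): pendant –COCH3: carbonyl C bonded to two carbons → ketone.
  CH(CHO): pendant –CHO: carbonyl C bonded to C and H → aldehyde.
  CH(CHO): pendant –CHO: carbonyl C bonded to C and H → aldehyde.
  CH(NH2): –NH2 on an sp³ carbon with no adjacent C=O → amine.
  CH(CHO): pendant –CHO: carbonyl C bonded to C and H → aldehyde.
  CH(NHCOCH3): pendant –NHC(=O)CH3: N bonded to a carbonyl → amide (not amine).
  CO: –C(=O)– with carbon on both sides → ketone.
  CH2NHCH2: C–N–C with sp³ carbons and no adjacent C=O → amine (secondary).
  C6H4: para-disubstituted benzene ring → arene.
  CH(CH2OCH3): pendant –CH2OCH3: C–O–C linkage → ether.
  CH(OH): –OH on an sp³ carbon → alcohol (secondary).
  COOH: –COOH: carbonyl C bonded to –OH and C → carboxylic acid (the –OH is not a separate alcohol).
Aldehyde appears at: CH(CHO), CH(CHO), CH(CHO) → 3.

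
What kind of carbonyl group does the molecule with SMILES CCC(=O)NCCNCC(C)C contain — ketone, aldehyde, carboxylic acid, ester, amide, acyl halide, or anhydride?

amide

The carbonyl is in the CH2CONHCH2 segment: –C(=O)–N– linkage → amide (the N is not an amine).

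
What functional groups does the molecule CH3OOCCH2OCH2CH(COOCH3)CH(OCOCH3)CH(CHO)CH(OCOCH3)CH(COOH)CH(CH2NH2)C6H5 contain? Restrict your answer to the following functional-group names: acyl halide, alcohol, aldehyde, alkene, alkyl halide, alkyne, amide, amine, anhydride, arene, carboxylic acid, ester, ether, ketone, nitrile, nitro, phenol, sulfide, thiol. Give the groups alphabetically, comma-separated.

aldehyde, amine, arene, carboxylic acid, ester, ether

CH3O–C(=O)–: carbonyl C bonded to C and to –OCH3 → ester (not ketone + ether).
C–O–C with sp³ carbons on both sides and no adjacent C=O → ether.
pendant –COOCH3: carbonyl C bonded to C and –OCH3 → ester.
pendant –OC(=O)CH3: an acyloxy group → ester.
pendant –CHO: carbonyl C bonded to C and H → aldehyde.
pendant –OC(=O)CH3: an acyloxy group → ester.
pendant –COOH: carbonyl C bonded to C and –OH → carboxylic acid.
pendant –CH2NH2: N on sp³ C, no adjacent C=O → amine.
–C6H5 phenyl ring → arene.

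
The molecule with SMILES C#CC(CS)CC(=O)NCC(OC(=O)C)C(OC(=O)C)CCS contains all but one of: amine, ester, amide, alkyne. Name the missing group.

amine

amide: present (CH2CONHCH2 — –C(=O)–N– linkage → amide (the N is not an amine)).
ester: present (CH(OCOCH3) — pendant –OC(=O)CH3: an acyloxy group → ester).
alkyne: present (HC≡C — C≡C triple bond → alkyne).
amine: absent. In CH2CONHCH2, the nitrogen is bonded directly to a carbonyl carbon, making it part of an amide, not a free amine.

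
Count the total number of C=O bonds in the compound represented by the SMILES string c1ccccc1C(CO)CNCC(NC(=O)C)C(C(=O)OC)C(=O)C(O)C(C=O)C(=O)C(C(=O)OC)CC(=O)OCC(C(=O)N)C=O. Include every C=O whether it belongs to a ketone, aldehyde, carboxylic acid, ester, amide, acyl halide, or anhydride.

9

CH(NHCOCH3): amide, 1 C=O (running total 1).
CH(COOCH3): ester, 1 C=O (running total 2).
CO: ketone, 1 C=O (running total 3).
CH(CHO): aldehyde, 1 C=O (running total 4).
CO: ketone, 1 C=O (running total 5).
CH(COOCH3): ester, 1 C=O (running total 6).
CH2COOCH2: ester, 1 C=O (running total 7).
CH(CONH2): amide, 1 C=O (running total 8).
CHO: aldehyde, 1 C=O (running total 9).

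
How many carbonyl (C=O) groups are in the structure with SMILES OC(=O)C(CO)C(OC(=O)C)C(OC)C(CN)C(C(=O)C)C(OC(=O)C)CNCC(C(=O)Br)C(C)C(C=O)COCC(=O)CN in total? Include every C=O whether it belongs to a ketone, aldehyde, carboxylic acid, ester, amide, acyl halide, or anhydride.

HOOC: carboxylic acid, 1 C=O (running total 1).
CH(OCOCH3): ester, 1 C=O (running total 2).
CH(COCH3): ketone, 1 C=O (running total 3).
CH(OCOCH3): ester, 1 C=O (running total 4).
CH(COBr): acyl halide, 1 C=O (running total 5).
CH(CHO): aldehyde, 1 C=O (running total 6).
CO: ketone, 1 C=O (running total 7).

7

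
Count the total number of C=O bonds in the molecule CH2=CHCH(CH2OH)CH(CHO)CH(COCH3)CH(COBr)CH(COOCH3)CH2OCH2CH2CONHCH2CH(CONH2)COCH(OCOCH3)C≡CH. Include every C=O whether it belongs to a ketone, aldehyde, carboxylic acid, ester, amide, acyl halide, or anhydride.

CH(CHO): aldehyde, 1 C=O (running total 1).
CH(COCH3): ketone, 1 C=O (running total 2).
CH(COBr): acyl halide, 1 C=O (running total 3).
CH(COOCH3): ester, 1 C=O (running total 4).
CH2CONHCH2: amide, 1 C=O (running total 5).
CH(CONH2): amide, 1 C=O (running total 6).
CO: ketone, 1 C=O (running total 7).
CH(OCOCH3): ester, 1 C=O (running total 8).

8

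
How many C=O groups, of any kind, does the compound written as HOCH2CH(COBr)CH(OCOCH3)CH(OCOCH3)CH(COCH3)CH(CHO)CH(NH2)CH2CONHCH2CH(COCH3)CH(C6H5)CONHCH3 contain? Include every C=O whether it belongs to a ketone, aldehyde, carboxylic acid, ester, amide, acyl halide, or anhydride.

8

CH(COBr): acyl halide, 1 C=O (running total 1).
CH(OCOCH3): ester, 1 C=O (running total 2).
CH(OCOCH3): ester, 1 C=O (running total 3).
CH(COCH3): ketone, 1 C=O (running total 4).
CH(CHO): aldehyde, 1 C=O (running total 5).
CH2CONHCH2: amide, 1 C=O (running total 6).
CH(COCH3): ketone, 1 C=O (running total 7).
CONHCH3: amide, 1 C=O (running total 8).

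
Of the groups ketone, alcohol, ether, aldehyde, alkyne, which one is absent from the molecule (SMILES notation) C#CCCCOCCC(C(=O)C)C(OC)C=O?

alkyne: present (HC≡C — C≡C triple bond → alkyne).
aldehyde: present (CHO — terminal –CHO: carbonyl C bonded to H and C → aldehyde).
ketone: present (CH(COCH3) — pendant –COCH3: carbonyl C bonded to two carbons → ketone).
ether: present (CH2OCH2 — C–O–C with sp³ carbons on both sides and no adjacent C=O → ether).
alcohol: no segment matches this pattern.

alcohol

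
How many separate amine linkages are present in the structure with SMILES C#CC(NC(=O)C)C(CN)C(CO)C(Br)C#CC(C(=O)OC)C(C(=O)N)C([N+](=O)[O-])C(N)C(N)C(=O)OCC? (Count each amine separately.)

3

Reading the structure from left to right:
  HC≡C: C≡C triple bond → alkyne.
  CH(NHCOCH3): pendant –NHC(=O)CH3: N bonded to a carbonyl → amide (not amine).
  CH(CH2NH2): pendant –CH2NH2: N on sp³ C, no adjacent C=O → amine.
  CH(CH2OH): pendant –CH2OH on an sp³ backbone C → alcohol.
  CH(Br): halogen on an sp³ carbon → alkyl halide.
  C≡C: C≡C triple bond → alkyne.
  CH(COOCH3): pendant –COOCH3: carbonyl C bonded to C and –OCH3 → ester.
  CH(CONH2): pendant –CONH2: carbonyl C bonded to C and N → amide.
  CH(NO2): –NO2 on an sp³ carbon → nitro (the N=O is not a carbonyl).
  CH(NH2): –NH2 on an sp³ carbon with no adjacent C=O → amine.
  CH(NH2): –NH2 on an sp³ carbon with no adjacent C=O → amine.
  COOCH2CH3: –C(=O)OCH2CH3: carbonyl C bonded to C and to –OEt → ester.
Amine appears at: CH(CH2NH2), CH(NH2), CH(NH2) → 3.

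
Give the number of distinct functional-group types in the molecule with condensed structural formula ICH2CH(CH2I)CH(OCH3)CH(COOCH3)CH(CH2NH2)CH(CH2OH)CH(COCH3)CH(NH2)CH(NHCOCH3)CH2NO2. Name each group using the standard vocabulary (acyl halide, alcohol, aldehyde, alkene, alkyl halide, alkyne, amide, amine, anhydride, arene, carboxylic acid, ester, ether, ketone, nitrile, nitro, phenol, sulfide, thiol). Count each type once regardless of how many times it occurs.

halogen on an sp³ carbon → alkyl halide.
pendant –CH2X: halogen on sp³ carbon → alkyl halide.
pendant –OCH3: C–O–C with sp³ C, no adjacent C=O → ether.
pendant –COOCH3: carbonyl C bonded to C and –OCH3 → ester.
pendant –CH2NH2: N on sp³ C, no adjacent C=O → amine.
pendant –CH2OH on an sp³ backbone C → alcohol.
pendant –COCH3: carbonyl C bonded to two carbons → ketone.
–NH2 on an sp³ carbon with no adjacent C=O → amine.
pendant –NHC(=O)CH3: N bonded to a carbonyl → amide (not amine).
–NO2 on carbon → nitro group.
Distinct types present: alcohol, alkyl halide, amide, amine, ester, ether, ketone, nitro.

8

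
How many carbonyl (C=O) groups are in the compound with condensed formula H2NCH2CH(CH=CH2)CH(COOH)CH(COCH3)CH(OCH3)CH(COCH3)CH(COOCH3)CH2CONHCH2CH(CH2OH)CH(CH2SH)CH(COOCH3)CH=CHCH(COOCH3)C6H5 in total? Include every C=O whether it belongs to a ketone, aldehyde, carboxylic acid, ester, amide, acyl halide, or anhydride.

7

CH(COOH): carboxylic acid, 1 C=O (running total 1).
CH(COCH3): ketone, 1 C=O (running total 2).
CH(COCH3): ketone, 1 C=O (running total 3).
CH(COOCH3): ester, 1 C=O (running total 4).
CH2CONHCH2: amide, 1 C=O (running total 5).
CH(COOCH3): ester, 1 C=O (running total 6).
CH(COOCH3): ester, 1 C=O (running total 7).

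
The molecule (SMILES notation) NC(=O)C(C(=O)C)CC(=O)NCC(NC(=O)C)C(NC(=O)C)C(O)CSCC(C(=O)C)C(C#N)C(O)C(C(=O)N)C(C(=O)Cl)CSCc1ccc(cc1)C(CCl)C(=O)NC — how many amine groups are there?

0

–C(=O)NH2: carbonyl C bonded to C and to N → amide (the N is not a separate amine).
pendant –COCH3: carbonyl C bonded to two carbons → ketone.
–C(=O)–N– linkage → amide (the N is not an amine).
pendant –NHC(=O)CH3: N bonded to a carbonyl → amide (not amine).
pendant –NHC(=O)CH3: N bonded to a carbonyl → amide (not amine).
–OH on an sp³ carbon → alcohol (secondary).
C–S–C linkage → sulfide (thioether).
pendant –COCH3: carbonyl C bonded to two carbons → ketone.
pendant –C≡N: nitrile.
–OH on an sp³ carbon → alcohol (secondary).
pendant –CONH2: carbonyl C bonded to C and N → amide.
pendant –C(=O)X: carbonyl C bonded to C and halogen → acyl halide.
C–S–C linkage → sulfide (thioether).
para-disubstituted benzene ring → arene.
pendant –CH2X: halogen on sp³ carbon → alkyl halide.
–C(=O)NHCH3: carbonyl C bonded to C and to N → amide (the N is not an amine).
No segment is a amine: H2NCO is amide, not amine; CH2CONHCH2 is amide, not amine; CH(NHCOCH3) is amide, not amine. → 0.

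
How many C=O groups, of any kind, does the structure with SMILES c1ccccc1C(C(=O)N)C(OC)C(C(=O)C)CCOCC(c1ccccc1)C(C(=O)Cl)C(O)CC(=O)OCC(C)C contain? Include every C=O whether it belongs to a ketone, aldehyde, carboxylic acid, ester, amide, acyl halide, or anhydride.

4

CH(CONH2): amide, 1 C=O (running total 1).
CH(COCH3): ketone, 1 C=O (running total 2).
CH(COCl): acyl halide, 1 C=O (running total 3).
CH2COOCH2: ester, 1 C=O (running total 4).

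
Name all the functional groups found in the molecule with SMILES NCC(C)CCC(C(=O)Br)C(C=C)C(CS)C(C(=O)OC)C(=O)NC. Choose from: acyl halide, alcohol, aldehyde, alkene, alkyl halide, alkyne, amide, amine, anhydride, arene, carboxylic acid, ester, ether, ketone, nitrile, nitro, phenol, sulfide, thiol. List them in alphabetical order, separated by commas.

–NH2 on an sp³ carbon with no adjacent C=O → amine.
pendant –C(=O)X: carbonyl C bonded to C and halogen → acyl halide.
pendant –CH=CH2: C=C double bond → alkene.
pendant –CH2SH → thiol.
pendant –COOCH3: carbonyl C bonded to C and –OCH3 → ester.
–C(=O)NHCH3: carbonyl C bonded to C and to N → amide (the N is not an amine).

acyl halide, alkene, amide, amine, ester, thiol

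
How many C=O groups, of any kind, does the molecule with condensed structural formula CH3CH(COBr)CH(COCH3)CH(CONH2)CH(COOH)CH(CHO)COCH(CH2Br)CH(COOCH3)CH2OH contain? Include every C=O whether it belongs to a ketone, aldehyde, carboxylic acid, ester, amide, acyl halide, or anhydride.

CH(COBr): acyl halide, 1 C=O (running total 1).
CH(COCH3): ketone, 1 C=O (running total 2).
CH(CONH2): amide, 1 C=O (running total 3).
CH(COOH): carboxylic acid, 1 C=O (running total 4).
CH(CHO): aldehyde, 1 C=O (running total 5).
CO: ketone, 1 C=O (running total 6).
CH(COOCH3): ester, 1 C=O (running total 7).

7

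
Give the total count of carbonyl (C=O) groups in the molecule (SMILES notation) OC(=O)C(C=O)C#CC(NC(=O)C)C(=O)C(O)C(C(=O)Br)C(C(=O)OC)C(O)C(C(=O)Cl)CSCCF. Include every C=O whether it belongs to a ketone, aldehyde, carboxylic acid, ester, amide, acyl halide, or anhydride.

HOOC: carboxylic acid, 1 C=O (running total 1).
CH(CHO): aldehyde, 1 C=O (running total 2).
CH(NHCOCH3): amide, 1 C=O (running total 3).
CO: ketone, 1 C=O (running total 4).
CH(COBr): acyl halide, 1 C=O (running total 5).
CH(COOCH3): ester, 1 C=O (running total 6).
CH(COCl): acyl halide, 1 C=O (running total 7).

7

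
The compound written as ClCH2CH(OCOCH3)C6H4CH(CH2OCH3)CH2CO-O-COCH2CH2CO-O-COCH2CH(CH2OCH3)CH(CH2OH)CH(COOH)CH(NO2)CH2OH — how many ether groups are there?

2

Reading the structure from left to right:
  ClCH2: halogen on an sp³ carbon → alkyl halide.
  CH(OCOCH3): pendant –OC(=O)CH3: an acyloxy group → ester.
  C6H4: para-disubstituted benzene ring → arene.
  CH(CH2OCH3): pendant –CH2OCH3: C–O–C linkage → ether.
  CH2CO-O-COCH2: two acyl groups sharing one oxygen, –C(=O)–O–C(=O)– → anhydride.
  CH2CO-O-COCH2: two acyl groups sharing one oxygen, –C(=O)–O–C(=O)– → anhydride.
  CH(CH2OCH3): pendant –CH2OCH3: C–O–C linkage → ether.
  CH(CH2OH): pendant –CH2OH on an sp³ backbone C → alcohol.
  CH(COOH): pendant –COOH: carbonyl C bonded to C and –OH → carboxylic acid.
  CH(NO2): –NO2 on an sp³ carbon → nitro (the N=O is not a carbonyl).
  CH2OH: –OH on an sp³ carbon → alcohol.
Ether appears at: CH(CH2OCH3), CH(CH2OCH3) → 2.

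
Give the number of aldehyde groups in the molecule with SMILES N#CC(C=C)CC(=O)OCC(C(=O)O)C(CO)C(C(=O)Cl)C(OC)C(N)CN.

N≡C–: carbon triple-bonded to nitrogen → nitrile.
pendant –CH=CH2: C=C double bond → alkene.
–C(=O)–O–C with C on the carbonyl side → ester.
pendant –COOH: carbonyl C bonded to C and –OH → carboxylic acid.
pendant –CH2OH on an sp³ backbone C → alcohol.
pendant –C(=O)X: carbonyl C bonded to C and halogen → acyl halide.
pendant –OCH3: C–O–C with sp³ C, no adjacent C=O → ether.
–NH2 on an sp³ carbon with no adjacent C=O → amine.
–NH2 on an sp³ carbon with no adjacent C=O → amine.
No segment is a aldehyde: CH2COOCH2 is ester, not aldehyde; CH(COOH) is carboxylic acid, not aldehyde; CH(COCl) is acyl halide, not aldehyde. → 0.

0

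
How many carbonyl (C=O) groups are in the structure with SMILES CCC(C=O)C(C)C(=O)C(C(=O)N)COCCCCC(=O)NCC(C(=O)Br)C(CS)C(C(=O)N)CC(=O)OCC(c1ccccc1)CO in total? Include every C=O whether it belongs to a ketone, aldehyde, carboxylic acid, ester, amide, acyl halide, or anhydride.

7

CH(CHO): aldehyde, 1 C=O (running total 1).
CO: ketone, 1 C=O (running total 2).
CH(CONH2): amide, 1 C=O (running total 3).
CH2CONHCH2: amide, 1 C=O (running total 4).
CH(COBr): acyl halide, 1 C=O (running total 5).
CH(CONH2): amide, 1 C=O (running total 6).
CH2COOCH2: ester, 1 C=O (running total 7).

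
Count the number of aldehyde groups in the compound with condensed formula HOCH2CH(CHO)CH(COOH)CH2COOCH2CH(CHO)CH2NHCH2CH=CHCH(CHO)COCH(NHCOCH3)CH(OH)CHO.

Reading the structure from left to right:
  HOCH2: HO– on an sp³ carbon → alcohol.
  CH(CHO): pendant –CHO: carbonyl C bonded to C and H → aldehyde.
  CH(COOH): pendant –COOH: carbonyl C bonded to C and –OH → carboxylic acid.
  CH2COOCH2: –C(=O)–O–C with C on the carbonyl side → ester.
  CH(CHO): pendant –CHO: carbonyl C bonded to C and H → aldehyde.
  CH2NHCH2: C–N–C with sp³ carbons and no adjacent C=O → amine (secondary).
  CH=CH: C=C double bond → alkene.
  CH(CHO): pendant –CHO: carbonyl C bonded to C and H → aldehyde.
  CO: –C(=O)– with carbon on both sides → ketone.
  CH(NHCOCH3): pendant –NHC(=O)CH3: N bonded to a carbonyl → amide (not amine).
  CH(OH): –OH on an sp³ carbon → alcohol (secondary).
  CHO: terminal –CHO: carbonyl C bonded to H and C → aldehyde.
Aldehyde appears at: CH(CHO), CH(CHO), CH(CHO), CHO → 4.

4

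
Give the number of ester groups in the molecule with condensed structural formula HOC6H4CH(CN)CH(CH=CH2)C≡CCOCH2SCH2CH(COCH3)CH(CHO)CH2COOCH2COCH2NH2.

Taking each segment in turn:
  HOC6H4: –OH attached directly to an aromatic ring → phenol (not alcohol); the ring itself is an arene.
  CH(CN): pendant –C≡N: nitrile.
  CH(CH=CH2): pendant –CH=CH2: C=C double bond → alkene.
  C≡C: C≡C triple bond → alkyne.
  CO: –C(=O)– with carbon on both sides → ketone.
  CH2SCH2: C–S–C linkage → sulfide (thioether).
  CH(COCH3): pendant –COCH3: carbonyl C bonded to two carbons → ketone.
  CH(CHO): pendant –CHO: carbonyl C bonded to C and H → aldehyde.
  CH2COOCH2: –C(=O)–O–C with C on the carbonyl side → ester.
  CO: –C(=O)– with carbon on both sides → ketone.
  CH2NH2: –NH2 on an sp³ carbon with no adjacent C=O → amine.
Ester appears at: CH2COOCH2 → 1.

1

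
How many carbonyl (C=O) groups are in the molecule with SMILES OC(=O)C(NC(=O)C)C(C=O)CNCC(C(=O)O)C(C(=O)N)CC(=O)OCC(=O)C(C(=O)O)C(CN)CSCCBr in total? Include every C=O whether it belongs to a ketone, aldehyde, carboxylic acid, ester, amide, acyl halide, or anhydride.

HOOC: carboxylic acid, 1 C=O (running total 1).
CH(NHCOCH3): amide, 1 C=O (running total 2).
CH(CHO): aldehyde, 1 C=O (running total 3).
CH(COOH): carboxylic acid, 1 C=O (running total 4).
CH(CONH2): amide, 1 C=O (running total 5).
CH2COOCH2: ester, 1 C=O (running total 6).
CO: ketone, 1 C=O (running total 7).
CH(COOH): carboxylic acid, 1 C=O (running total 8).

8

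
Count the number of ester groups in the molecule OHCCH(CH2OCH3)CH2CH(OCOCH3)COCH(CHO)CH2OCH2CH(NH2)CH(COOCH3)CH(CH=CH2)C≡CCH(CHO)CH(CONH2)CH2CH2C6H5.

2

Taking each segment in turn:
  OHC: terminal –CHO: carbonyl C bonded to H and C → aldehyde.
  CH(CH2OCH3): pendant –CH2OCH3: C–O–C linkage → ether.
  CH(OCOCH3): pendant –OC(=O)CH3: an acyloxy group → ester.
  CO: –C(=O)– with carbon on both sides → ketone.
  CH(CHO): pendant –CHO: carbonyl C bonded to C and H → aldehyde.
  CH2OCH2: C–O–C with sp³ carbons on both sides and no adjacent C=O → ether.
  CH(NH2): –NH2 on an sp³ carbon with no adjacent C=O → amine.
  CH(COOCH3): pendant –COOCH3: carbonyl C bonded to C and –OCH3 → ester.
  CH(CH=CH2): pendant –CH=CH2: C=C double bond → alkene.
  C≡C: C≡C triple bond → alkyne.
  CH(CHO): pendant –CHO: carbonyl C bonded to C and H → aldehyde.
  CH(CONH2): pendant –CONH2: carbonyl C bonded to C and N → amide.
  C6H5: –C6H5 phenyl ring → arene.
Ester appears at: CH(OCOCH3), CH(COOCH3) → 2.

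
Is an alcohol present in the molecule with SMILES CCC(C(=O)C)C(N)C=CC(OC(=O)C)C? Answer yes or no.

Reading the structure from left to right:
  CH(COCH3): pendant –COCH3: carbonyl C bonded to two carbons → ketone.
  CH(NH2): –NH2 on an sp³ carbon with no adjacent C=O → amine.
  CH=CH: C=C double bond → alkene.
  CH(OCOCH3): pendant –OC(=O)CH3: an acyloxy group → ester.
The groups actually present are: alkene, amine, ester, ketone.

no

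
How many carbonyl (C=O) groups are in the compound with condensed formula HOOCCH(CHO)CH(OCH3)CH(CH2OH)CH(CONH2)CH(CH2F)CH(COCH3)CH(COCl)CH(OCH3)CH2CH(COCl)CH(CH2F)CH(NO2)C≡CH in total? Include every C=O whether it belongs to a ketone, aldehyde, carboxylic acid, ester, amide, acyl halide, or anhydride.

HOOC: carboxylic acid, 1 C=O (running total 1).
CH(CHO): aldehyde, 1 C=O (running total 2).
CH(CONH2): amide, 1 C=O (running total 3).
CH(COCH3): ketone, 1 C=O (running total 4).
CH(COCl): acyl halide, 1 C=O (running total 5).
CH(COCl): acyl halide, 1 C=O (running total 6).

6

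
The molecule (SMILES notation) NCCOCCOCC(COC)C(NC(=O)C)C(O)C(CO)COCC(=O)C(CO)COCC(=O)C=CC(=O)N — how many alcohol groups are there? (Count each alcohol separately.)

Working along the chain:
  H2NCH2: –NH2 on an sp³ carbon with no adjacent C=O → amine.
  CH2OCH2: C–O–C with sp³ carbons on both sides and no adjacent C=O → ether.
  CH2OCH2: C–O–C with sp³ carbons on both sides and no adjacent C=O → ether.
  CH(CH2OCH3): pendant –CH2OCH3: C–O–C linkage → ether.
  CH(NHCOCH3): pendant –NHC(=O)CH3: N bonded to a carbonyl → amide (not amine).
  CH(OH): –OH on an sp³ carbon → alcohol (secondary).
  CH(CH2OH): pendant –CH2OH on an sp³ backbone C → alcohol.
  CH2OCH2: C–O–C with sp³ carbons on both sides and no adjacent C=O → ether.
  CO: –C(=O)– with carbon on both sides → ketone.
  CH(CH2OH): pendant –CH2OH on an sp³ backbone C → alcohol.
  CH2OCH2: C–O–C with sp³ carbons on both sides and no adjacent C=O → ether.
  CO: –C(=O)– with carbon on both sides → ketone.
  CH=CH: C=C double bond → alkene.
  CONH2: –C(=O)NH2: carbonyl C bonded to C and to N → amide (the N is not a separate amine).
Alcohol appears at: CH(OH), CH(CH2OH), CH(CH2OH) → 3.

3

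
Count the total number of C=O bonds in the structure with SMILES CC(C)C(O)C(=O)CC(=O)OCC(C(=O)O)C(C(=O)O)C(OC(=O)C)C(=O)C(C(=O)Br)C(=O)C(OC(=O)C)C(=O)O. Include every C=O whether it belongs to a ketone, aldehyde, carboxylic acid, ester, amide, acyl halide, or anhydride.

10

CO: ketone, 1 C=O (running total 1).
CH2COOCH2: ester, 1 C=O (running total 2).
CH(COOH): carboxylic acid, 1 C=O (running total 3).
CH(COOH): carboxylic acid, 1 C=O (running total 4).
CH(OCOCH3): ester, 1 C=O (running total 5).
CO: ketone, 1 C=O (running total 6).
CH(COBr): acyl halide, 1 C=O (running total 7).
CO: ketone, 1 C=O (running total 8).
CH(OCOCH3): ester, 1 C=O (running total 9).
COOH: carboxylic acid, 1 C=O (running total 10).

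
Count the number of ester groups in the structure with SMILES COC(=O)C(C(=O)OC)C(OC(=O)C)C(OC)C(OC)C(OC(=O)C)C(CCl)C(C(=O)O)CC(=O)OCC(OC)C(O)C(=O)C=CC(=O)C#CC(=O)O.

5

CH3O–C(=O)–: carbonyl C bonded to C and to –OCH3 → ester (not ketone + ether).
pendant –COOCH3: carbonyl C bonded to C and –OCH3 → ester.
pendant –OC(=O)CH3: an acyloxy group → ester.
pendant –OCH3: C–O–C with sp³ C, no adjacent C=O → ether.
pendant –OCH3: C–O–C with sp³ C, no adjacent C=O → ether.
pendant –OC(=O)CH3: an acyloxy group → ester.
pendant –CH2X: halogen on sp³ carbon → alkyl halide.
pendant –COOH: carbonyl C bonded to C and –OH → carboxylic acid.
–C(=O)–O–C with C on the carbonyl side → ester.
pendant –OCH3: C–O–C with sp³ C, no adjacent C=O → ether.
–OH on an sp³ carbon → alcohol (secondary).
–C(=O)– with carbon on both sides → ketone.
C=C double bond → alkene.
–C(=O)– with carbon on both sides → ketone.
C≡C triple bond → alkyne.
–COOH: carbonyl C bonded to –OH and C → carboxylic acid (the –OH is not a separate alcohol).
Ester appears at: CH3OOC, CH(COOCH3), CH(OCOCH3), CH(OCOCH3), CH2COOCH2 → 5.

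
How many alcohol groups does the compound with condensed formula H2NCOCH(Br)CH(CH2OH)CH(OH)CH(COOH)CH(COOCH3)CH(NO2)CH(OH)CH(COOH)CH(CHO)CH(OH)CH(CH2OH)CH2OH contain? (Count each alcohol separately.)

Reading the structure from left to right:
  H2NCO: –C(=O)NH2: carbonyl C bonded to C and to N → amide (the N is not a separate amine).
  CH(Br): halogen on an sp³ carbon → alkyl halide.
  CH(CH2OH): pendant –CH2OH on an sp³ backbone C → alcohol.
  CH(OH): –OH on an sp³ carbon → alcohol (secondary).
  CH(COOH): pendant –COOH: carbonyl C bonded to C and –OH → carboxylic acid.
  CH(COOCH3): pendant –COOCH3: carbonyl C bonded to C and –OCH3 → ester.
  CH(NO2): –NO2 on an sp³ carbon → nitro (the N=O is not a carbonyl).
  CH(OH): –OH on an sp³ carbon → alcohol (secondary).
  CH(COOH): pendant –COOH: carbonyl C bonded to C and –OH → carboxylic acid.
  CH(CHO): pendant –CHO: carbonyl C bonded to C and H → aldehyde.
  CH(OH): –OH on an sp³ carbon → alcohol (secondary).
  CH(CH2OH): pendant –CH2OH on an sp³ backbone C → alcohol.
  CH2OH: –OH on an sp³ carbon → alcohol.
Alcohol appears at: CH(CH2OH), CH(OH), CH(OH), CH(OH), CH(CH2OH), CH2OH → 6.

6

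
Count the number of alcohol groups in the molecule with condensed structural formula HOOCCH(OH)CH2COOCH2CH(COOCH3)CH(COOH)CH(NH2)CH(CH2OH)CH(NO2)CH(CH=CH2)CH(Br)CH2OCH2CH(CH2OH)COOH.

3

–COOH: carbonyl C bonded to –OH and C → carboxylic acid (the –OH is not a separate alcohol).
–OH on an sp³ carbon → alcohol (secondary).
–C(=O)–O–C with C on the carbonyl side → ester.
pendant –COOCH3: carbonyl C bonded to C and –OCH3 → ester.
pendant –COOH: carbonyl C bonded to C and –OH → carboxylic acid.
–NH2 on an sp³ carbon with no adjacent C=O → amine.
pendant –CH2OH on an sp³ backbone C → alcohol.
–NO2 on an sp³ carbon → nitro (the N=O is not a carbonyl).
pendant –CH=CH2: C=C double bond → alkene.
halogen on an sp³ carbon → alkyl halide.
C–O–C with sp³ carbons on both sides and no adjacent C=O → ether.
pendant –CH2OH on an sp³ backbone C → alcohol.
–COOH: carbonyl C bonded to –OH and C → carboxylic acid (the –OH is not a separate alcohol).
Alcohol appears at: CH(OH), CH(CH2OH), CH(CH2OH) → 3.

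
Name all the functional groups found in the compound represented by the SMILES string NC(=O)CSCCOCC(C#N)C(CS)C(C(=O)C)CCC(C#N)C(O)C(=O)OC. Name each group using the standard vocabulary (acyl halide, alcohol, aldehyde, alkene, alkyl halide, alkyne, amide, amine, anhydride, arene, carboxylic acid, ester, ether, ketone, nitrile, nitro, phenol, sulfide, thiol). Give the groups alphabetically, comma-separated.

alcohol, amide, ester, ether, ketone, nitrile, sulfide, thiol

–C(=O)NH2: carbonyl C bonded to C and to N → amide (the N is not a separate amine).
C–S–C linkage → sulfide (thioether).
C–O–C with sp³ carbons on both sides and no adjacent C=O → ether.
pendant –C≡N: nitrile.
pendant –CH2SH → thiol.
pendant –COCH3: carbonyl C bonded to two carbons → ketone.
pendant –C≡N: nitrile.
–OH on an sp³ carbon → alcohol (secondary).
–C(=O)OCH3: carbonyl C bonded to C and to –OCH3 → ester (not ketone + ether).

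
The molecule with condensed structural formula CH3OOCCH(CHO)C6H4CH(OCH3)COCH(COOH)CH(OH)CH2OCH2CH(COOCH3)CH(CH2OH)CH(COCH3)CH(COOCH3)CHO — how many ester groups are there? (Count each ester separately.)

3

Taking each segment in turn:
  CH3OOC: CH3O–C(=O)–: carbonyl C bonded to C and to –OCH3 → ester (not ketone + ether).
  CH(CHO): pendant –CHO: carbonyl C bonded to C and H → aldehyde.
  C6H4: para-disubstituted benzene ring → arene.
  CH(OCH3): pendant –OCH3: C–O–C with sp³ C, no adjacent C=O → ether.
  CO: –C(=O)– with carbon on both sides → ketone.
  CH(COOH): pendant –COOH: carbonyl C bonded to C and –OH → carboxylic acid.
  CH(OH): –OH on an sp³ carbon → alcohol (secondary).
  CH2OCH2: C–O–C with sp³ carbons on both sides and no adjacent C=O → ether.
  CH(COOCH3): pendant –COOCH3: carbonyl C bonded to C and –OCH3 → ester.
  CH(CH2OH): pendant –CH2OH on an sp³ backbone C → alcohol.
  CH(COCH3): pendant –COCH3: carbonyl C bonded to two carbons → ketone.
  CH(COOCH3): pendant –COOCH3: carbonyl C bonded to C and –OCH3 → ester.
  CHO: terminal –CHO: carbonyl C bonded to H and C → aldehyde.
Ester appears at: CH3OOC, CH(COOCH3), CH(COOCH3) → 3.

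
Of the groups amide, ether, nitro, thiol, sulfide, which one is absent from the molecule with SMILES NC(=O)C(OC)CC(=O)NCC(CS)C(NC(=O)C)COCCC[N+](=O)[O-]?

amide: present (H2NCO — –C(=O)NH2: carbonyl C bonded to C and to N → amide (the N is not a separate amine)).
nitro: present (CH2NO2 — –NO2 on carbon → nitro group).
thiol: present (CH(CH2SH) — pendant –CH2SH → thiol).
ether: present (CH(OCH3) — pendant –OCH3: C–O–C with sp³ C, no adjacent C=O → ether).
sulfide: no segment matches this pattern.

sulfide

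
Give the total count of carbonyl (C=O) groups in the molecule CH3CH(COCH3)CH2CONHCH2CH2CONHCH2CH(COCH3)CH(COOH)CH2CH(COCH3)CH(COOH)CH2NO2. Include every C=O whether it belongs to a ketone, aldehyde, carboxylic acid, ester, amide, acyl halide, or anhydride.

7

CH(COCH3): ketone, 1 C=O (running total 1).
CH2CONHCH2: amide, 1 C=O (running total 2).
CH2CONHCH2: amide, 1 C=O (running total 3).
CH(COCH3): ketone, 1 C=O (running total 4).
CH(COOH): carboxylic acid, 1 C=O (running total 5).
CH(COCH3): ketone, 1 C=O (running total 6).
CH(COOH): carboxylic acid, 1 C=O (running total 7).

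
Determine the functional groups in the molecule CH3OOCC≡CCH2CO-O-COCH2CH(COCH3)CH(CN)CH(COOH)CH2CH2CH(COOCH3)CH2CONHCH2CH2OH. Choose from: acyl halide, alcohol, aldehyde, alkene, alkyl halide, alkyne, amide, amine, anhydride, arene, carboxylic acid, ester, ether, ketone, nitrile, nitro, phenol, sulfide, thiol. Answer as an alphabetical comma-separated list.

CH3O–C(=O)–: carbonyl C bonded to C and to –OCH3 → ester (not ketone + ether).
C≡C triple bond → alkyne.
two acyl groups sharing one oxygen, –C(=O)–O–C(=O)– → anhydride.
pendant –COCH3: carbonyl C bonded to two carbons → ketone.
pendant –C≡N: nitrile.
pendant –COOH: carbonyl C bonded to C and –OH → carboxylic acid.
pendant –COOCH3: carbonyl C bonded to C and –OCH3 → ester.
–C(=O)–N– linkage → amide (the N is not an amine).
–OH on an sp³ carbon → alcohol.

alcohol, alkyne, amide, anhydride, carboxylic acid, ester, ketone, nitrile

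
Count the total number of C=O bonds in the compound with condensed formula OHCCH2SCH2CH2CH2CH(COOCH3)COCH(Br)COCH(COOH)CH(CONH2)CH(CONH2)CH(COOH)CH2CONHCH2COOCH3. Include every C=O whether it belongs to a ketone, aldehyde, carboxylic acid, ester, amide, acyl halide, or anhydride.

10

OHC: aldehyde, 1 C=O (running total 1).
CH(COOCH3): ester, 1 C=O (running total 2).
CO: ketone, 1 C=O (running total 3).
CO: ketone, 1 C=O (running total 4).
CH(COOH): carboxylic acid, 1 C=O (running total 5).
CH(CONH2): amide, 1 C=O (running total 6).
CH(CONH2): amide, 1 C=O (running total 7).
CH(COOH): carboxylic acid, 1 C=O (running total 8).
CH2CONHCH2: amide, 1 C=O (running total 9).
COOCH3: ester, 1 C=O (running total 10).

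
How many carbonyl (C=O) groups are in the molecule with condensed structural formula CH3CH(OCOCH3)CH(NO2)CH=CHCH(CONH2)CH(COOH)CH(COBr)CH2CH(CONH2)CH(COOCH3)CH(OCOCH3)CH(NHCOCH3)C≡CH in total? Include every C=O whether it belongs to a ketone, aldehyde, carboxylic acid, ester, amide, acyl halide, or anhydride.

CH(OCOCH3): ester, 1 C=O (running total 1).
CH(CONH2): amide, 1 C=O (running total 2).
CH(COOH): carboxylic acid, 1 C=O (running total 3).
CH(COBr): acyl halide, 1 C=O (running total 4).
CH(CONH2): amide, 1 C=O (running total 5).
CH(COOCH3): ester, 1 C=O (running total 6).
CH(OCOCH3): ester, 1 C=O (running total 7).
CH(NHCOCH3): amide, 1 C=O (running total 8).

8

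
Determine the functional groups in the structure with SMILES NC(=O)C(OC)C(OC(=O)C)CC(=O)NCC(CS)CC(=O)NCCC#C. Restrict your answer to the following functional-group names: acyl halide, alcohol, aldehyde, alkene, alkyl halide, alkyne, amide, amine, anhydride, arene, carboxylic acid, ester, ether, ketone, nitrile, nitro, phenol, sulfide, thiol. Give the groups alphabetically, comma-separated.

Working along the chain:
  H2NCO: –C(=O)NH2: carbonyl C bonded to C and to N → amide (the N is not a separate amine).
  CH(OCH3): pendant –OCH3: C–O–C with sp³ C, no adjacent C=O → ether.
  CH(OCOCH3): pendant –OC(=O)CH3: an acyloxy group → ester.
  CH2CONHCH2: –C(=O)–N– linkage → amide (the N is not an amine).
  CH(CH2SH): pendant –CH2SH → thiol.
  CH2CONHCH2: –C(=O)–N– linkage → amide (the N is not an amine).
  C≡CH: C≡C triple bond → alkyne.

alkyne, amide, ester, ether, thiol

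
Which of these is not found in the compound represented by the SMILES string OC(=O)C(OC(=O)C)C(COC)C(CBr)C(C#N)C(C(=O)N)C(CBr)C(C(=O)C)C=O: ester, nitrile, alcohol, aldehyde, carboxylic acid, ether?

carboxylic acid: present (HOOC — –COOH: carbonyl C bonded to –OH and C → carboxylic acid (the –OH is not a separate alcohol)).
aldehyde: present (CHO — terminal –CHO: carbonyl C bonded to H and C → aldehyde).
nitrile: present (CH(CN) — pendant –C≡N: nitrile).
ether: present (CH(CH2OCH3) — pendant –CH2OCH3: C–O–C linkage → ether).
ester: present (CH(OCOCH3) — pendant –OC(=O)CH3: an acyloxy group → ester).
alcohol: absent. In HOOC, the –OH sits on a carbonyl carbon, making it part of a carboxylic acid, not an alcohol.

alcohol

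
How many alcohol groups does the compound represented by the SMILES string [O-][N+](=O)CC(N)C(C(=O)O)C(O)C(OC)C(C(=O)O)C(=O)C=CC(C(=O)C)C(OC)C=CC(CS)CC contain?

1

Taking each segment in turn:
  O2NCH2: –NO2 on carbon → nitro group.
  CH(NH2): –NH2 on an sp³ carbon with no adjacent C=O → amine.
  CH(COOH): pendant –COOH: carbonyl C bonded to C and –OH → carboxylic acid.
  CH(OH): –OH on an sp³ carbon → alcohol (secondary).
  CH(OCH3): pendant –OCH3: C–O–C with sp³ C, no adjacent C=O → ether.
  CH(COOH): pendant –COOH: carbonyl C bonded to C and –OH → carboxylic acid.
  CO: –C(=O)– with carbon on both sides → ketone.
  CH=CH: C=C double bond → alkene.
  CH(COCH3): pendant –COCH3: carbonyl C bonded to two carbons → ketone.
  CH(OCH3): pendant –OCH3: C–O–C with sp³ C, no adjacent C=O → ether.
  CH=CH: C=C double bond → alkene.
  CH(CH2SH): pendant –CH2SH → thiol.
Alcohol appears at: CH(OH) → 1.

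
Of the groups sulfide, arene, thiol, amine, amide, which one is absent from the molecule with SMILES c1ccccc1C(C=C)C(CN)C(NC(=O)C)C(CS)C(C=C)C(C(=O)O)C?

arene: present (C6H5 — C6H5– phenyl ring → arene).
amine: present (CH(CH2NH2) — pendant –CH2NH2: N on sp³ C, no adjacent C=O → amine).
thiol: present (CH(CH2SH) — pendant –CH2SH → thiol).
amide: present (CH(NHCOCH3) — pendant –NHC(=O)CH3: N bonded to a carbonyl → amide (not amine)).
sulfide: no segment matches this pattern.

sulfide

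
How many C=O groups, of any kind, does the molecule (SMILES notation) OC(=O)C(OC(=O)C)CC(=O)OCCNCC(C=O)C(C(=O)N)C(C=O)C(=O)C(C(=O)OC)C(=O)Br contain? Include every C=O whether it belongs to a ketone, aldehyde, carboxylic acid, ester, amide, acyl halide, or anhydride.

HOOC: carboxylic acid, 1 C=O (running total 1).
CH(OCOCH3): ester, 1 C=O (running total 2).
CH2COOCH2: ester, 1 C=O (running total 3).
CH(CHO): aldehyde, 1 C=O (running total 4).
CH(CONH2): amide, 1 C=O (running total 5).
CH(CHO): aldehyde, 1 C=O (running total 6).
CO: ketone, 1 C=O (running total 7).
CH(COOCH3): ester, 1 C=O (running total 8).
COBr: acyl halide, 1 C=O (running total 9).

9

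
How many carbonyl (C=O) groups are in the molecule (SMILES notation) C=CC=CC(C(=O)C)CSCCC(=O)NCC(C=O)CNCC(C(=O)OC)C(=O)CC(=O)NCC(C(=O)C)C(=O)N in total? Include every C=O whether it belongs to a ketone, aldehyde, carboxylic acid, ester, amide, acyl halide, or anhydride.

CH(COCH3): ketone, 1 C=O (running total 1).
CH2CONHCH2: amide, 1 C=O (running total 2).
CH(CHO): aldehyde, 1 C=O (running total 3).
CH(COOCH3): ester, 1 C=O (running total 4).
CO: ketone, 1 C=O (running total 5).
CH2CONHCH2: amide, 1 C=O (running total 6).
CH(COCH3): ketone, 1 C=O (running total 7).
CONH2: amide, 1 C=O (running total 8).

8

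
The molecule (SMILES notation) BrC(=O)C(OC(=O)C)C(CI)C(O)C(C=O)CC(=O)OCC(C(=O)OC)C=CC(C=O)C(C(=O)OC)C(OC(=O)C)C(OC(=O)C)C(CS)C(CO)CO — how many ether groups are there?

0

–C(=O)Br: carbonyl C bonded to C and to a halogen → acyl halide (not alkyl halide).
pendant –OC(=O)CH3: an acyloxy group → ester.
pendant –CH2X: halogen on sp³ carbon → alkyl halide.
–OH on an sp³ carbon → alcohol (secondary).
pendant –CHO: carbonyl C bonded to C and H → aldehyde.
–C(=O)–O–C with C on the carbonyl side → ester.
pendant –COOCH3: carbonyl C bonded to C and –OCH3 → ester.
C=C double bond → alkene.
pendant –CHO: carbonyl C bonded to C and H → aldehyde.
pendant –COOCH3: carbonyl C bonded to C and –OCH3 → ester.
pendant –OC(=O)CH3: an acyloxy group → ester.
pendant –OC(=O)CH3: an acyloxy group → ester.
pendant –CH2SH → thiol.
pendant –CH2OH on an sp³ backbone C → alcohol.
–OH on an sp³ carbon → alcohol.
No segment is a ether: CH(OCOCH3) is ester, not ether; CH(OH) is alcohol, not ether; CH2COOCH2 is ester, not ether. → 0.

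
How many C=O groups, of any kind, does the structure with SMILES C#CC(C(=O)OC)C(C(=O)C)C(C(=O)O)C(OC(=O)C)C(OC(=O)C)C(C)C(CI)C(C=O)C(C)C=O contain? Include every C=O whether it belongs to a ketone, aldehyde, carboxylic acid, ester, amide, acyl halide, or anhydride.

7

CH(COOCH3): ester, 1 C=O (running total 1).
CH(COCH3): ketone, 1 C=O (running total 2).
CH(COOH): carboxylic acid, 1 C=O (running total 3).
CH(OCOCH3): ester, 1 C=O (running total 4).
CH(OCOCH3): ester, 1 C=O (running total 5).
CH(CHO): aldehyde, 1 C=O (running total 6).
CHO: aldehyde, 1 C=O (running total 7).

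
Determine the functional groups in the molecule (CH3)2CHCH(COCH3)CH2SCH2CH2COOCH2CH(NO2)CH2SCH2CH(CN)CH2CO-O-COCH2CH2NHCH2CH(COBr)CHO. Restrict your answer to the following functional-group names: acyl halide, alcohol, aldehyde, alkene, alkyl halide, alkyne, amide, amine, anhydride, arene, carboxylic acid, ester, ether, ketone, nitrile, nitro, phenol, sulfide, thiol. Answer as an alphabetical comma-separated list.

acyl halide, aldehyde, amine, anhydride, ester, ketone, nitrile, nitro, sulfide

Taking each segment in turn:
  CH(COCH3): pendant –COCH3: carbonyl C bonded to two carbons → ketone.
  CH2SCH2: C–S–C linkage → sulfide (thioether).
  CH2COOCH2: –C(=O)–O–C with C on the carbonyl side → ester.
  CH(NO2): –NO2 on an sp³ carbon → nitro (the N=O is not a carbonyl).
  CH2SCH2: C–S–C linkage → sulfide (thioether).
  CH(CN): pendant –C≡N: nitrile.
  CH2CO-O-COCH2: two acyl groups sharing one oxygen, –C(=O)–O–C(=O)– → anhydride.
  CH2NHCH2: C–N–C with sp³ carbons and no adjacent C=O → amine (secondary).
  CH(COBr): pendant –C(=O)X: carbonyl C bonded to C and halogen → acyl halide.
  CHO: terminal –CHO: carbonyl C bonded to H and C → aldehyde.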